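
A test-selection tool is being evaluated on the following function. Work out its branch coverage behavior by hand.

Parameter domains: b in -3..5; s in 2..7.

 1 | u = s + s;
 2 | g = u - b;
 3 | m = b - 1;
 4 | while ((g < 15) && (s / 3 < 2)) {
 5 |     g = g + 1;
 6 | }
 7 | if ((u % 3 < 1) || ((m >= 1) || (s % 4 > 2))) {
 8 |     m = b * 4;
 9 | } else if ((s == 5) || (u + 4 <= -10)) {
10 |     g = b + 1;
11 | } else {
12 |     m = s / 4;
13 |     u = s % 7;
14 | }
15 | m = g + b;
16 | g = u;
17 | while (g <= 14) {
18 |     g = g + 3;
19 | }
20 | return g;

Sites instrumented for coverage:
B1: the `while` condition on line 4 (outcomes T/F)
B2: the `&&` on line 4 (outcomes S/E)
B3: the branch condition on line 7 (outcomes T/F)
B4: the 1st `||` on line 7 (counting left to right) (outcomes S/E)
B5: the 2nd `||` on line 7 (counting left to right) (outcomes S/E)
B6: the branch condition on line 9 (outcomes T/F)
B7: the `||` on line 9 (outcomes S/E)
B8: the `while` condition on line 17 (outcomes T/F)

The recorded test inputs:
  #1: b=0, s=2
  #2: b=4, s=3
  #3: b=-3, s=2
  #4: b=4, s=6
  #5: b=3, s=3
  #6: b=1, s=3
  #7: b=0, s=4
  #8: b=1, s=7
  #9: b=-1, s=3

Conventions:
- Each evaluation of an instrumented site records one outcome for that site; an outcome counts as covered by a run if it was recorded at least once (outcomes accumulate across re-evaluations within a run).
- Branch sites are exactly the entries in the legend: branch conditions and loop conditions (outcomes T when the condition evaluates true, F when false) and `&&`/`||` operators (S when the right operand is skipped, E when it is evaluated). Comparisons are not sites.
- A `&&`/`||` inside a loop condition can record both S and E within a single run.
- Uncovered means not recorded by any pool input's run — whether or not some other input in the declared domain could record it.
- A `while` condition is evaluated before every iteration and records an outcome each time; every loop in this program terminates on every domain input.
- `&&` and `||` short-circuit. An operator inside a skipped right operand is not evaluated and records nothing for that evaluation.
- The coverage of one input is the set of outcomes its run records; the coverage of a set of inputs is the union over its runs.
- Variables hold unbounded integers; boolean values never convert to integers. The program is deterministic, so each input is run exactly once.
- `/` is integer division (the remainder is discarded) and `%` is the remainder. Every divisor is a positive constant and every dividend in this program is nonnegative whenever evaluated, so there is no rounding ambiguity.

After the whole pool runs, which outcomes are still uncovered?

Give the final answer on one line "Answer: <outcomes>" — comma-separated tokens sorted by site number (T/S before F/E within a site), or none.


test 1 (b=0, s=2) fires B2->E, B1->T, B2->E, B1->T, B2->E, B1->T, B2->E, B1->T, B2->E, B1->T, B2->E, B1->T, B2->E, B1->T, ...; hits B1=T, B1=F, B2=S, B2=E, B3=F, B4=E, B5=E, B6=F, B7=E, B8=T, B8=F
test 2 (b=4, s=3) fires B2->E, B1->T, B2->E, B1->T, B2->E, B1->T, B2->E, B1->T, B2->E, B1->T, B2->E, B1->T, B2->E, B1->T, ...; hits B1=T, B1=F, B2=S, B2=E, B3=T, B4=S, B8=T, B8=F
test 3 (b=-3, s=2) fires B2->E, B1->T, B2->E, B1->T, B2->E, B1->T, B2->E, B1->T, B2->E, B1->T, B2->E, B1->T, B2->E, B1->T, ...; hits B1=T, B1=F, B2=S, B2=E, B3=F, B4=E, B5=E, B6=F, B7=E, B8=T, B8=F
test 4 (b=4, s=6) fires B2->E, B1->F, B4->S, B3->T, B8->T, B8->F; hits B1=F, B2=E, B3=T, B4=S, B8=T, B8=F
test 5 (b=3, s=3) fires B2->E, B1->T, B2->E, B1->T, B2->E, B1->T, B2->E, B1->T, B2->E, B1->T, B2->E, B1->T, B2->E, B1->T, ...; hits B1=T, B1=F, B2=S, B2=E, B3=T, B4=S, B8=T, B8=F
test 6 (b=1, s=3) fires B2->E, B1->T, B2->E, B1->T, B2->E, B1->T, B2->E, B1->T, B2->E, B1->T, B2->E, B1->T, B2->E, B1->T, ...; hits B1=T, B1=F, B2=S, B2=E, B3=T, B4=S, B8=T, B8=F
test 7 (b=0, s=4) fires B2->E, B1->T, B2->E, B1->T, B2->E, B1->T, B2->E, B1->T, B2->E, B1->T, B2->E, B1->T, B2->E, B1->T, ...; hits B1=T, B1=F, B2=S, B2=E, B3=F, B4=E, B5=E, B6=F, B7=E, B8=T, B8=F
test 8 (b=1, s=7) fires B2->E, B1->F, B4->E, B5->E, B3->T, B8->T, B8->F; hits B1=F, B2=E, B3=T, B4=E, B5=E, B8=T, B8=F
test 9 (b=-1, s=3) fires B2->E, B1->T, B2->E, B1->T, B2->E, B1->T, B2->E, B1->T, B2->E, B1->T, B2->E, B1->T, B2->E, B1->T, ...; hits B1=T, B1=F, B2=S, B2=E, B3=T, B4=S, B8=T, B8=F
union over the pool: B1=T, B1=F, B2=S, B2=E, B3=T, B3=F, B4=S, B4=E, B5=E, B6=F, B7=E, B8=T, B8=F
uncovered (3 of 16): B5=S, B6=T, B7=S
Answer: B5=S, B6=T, B7=S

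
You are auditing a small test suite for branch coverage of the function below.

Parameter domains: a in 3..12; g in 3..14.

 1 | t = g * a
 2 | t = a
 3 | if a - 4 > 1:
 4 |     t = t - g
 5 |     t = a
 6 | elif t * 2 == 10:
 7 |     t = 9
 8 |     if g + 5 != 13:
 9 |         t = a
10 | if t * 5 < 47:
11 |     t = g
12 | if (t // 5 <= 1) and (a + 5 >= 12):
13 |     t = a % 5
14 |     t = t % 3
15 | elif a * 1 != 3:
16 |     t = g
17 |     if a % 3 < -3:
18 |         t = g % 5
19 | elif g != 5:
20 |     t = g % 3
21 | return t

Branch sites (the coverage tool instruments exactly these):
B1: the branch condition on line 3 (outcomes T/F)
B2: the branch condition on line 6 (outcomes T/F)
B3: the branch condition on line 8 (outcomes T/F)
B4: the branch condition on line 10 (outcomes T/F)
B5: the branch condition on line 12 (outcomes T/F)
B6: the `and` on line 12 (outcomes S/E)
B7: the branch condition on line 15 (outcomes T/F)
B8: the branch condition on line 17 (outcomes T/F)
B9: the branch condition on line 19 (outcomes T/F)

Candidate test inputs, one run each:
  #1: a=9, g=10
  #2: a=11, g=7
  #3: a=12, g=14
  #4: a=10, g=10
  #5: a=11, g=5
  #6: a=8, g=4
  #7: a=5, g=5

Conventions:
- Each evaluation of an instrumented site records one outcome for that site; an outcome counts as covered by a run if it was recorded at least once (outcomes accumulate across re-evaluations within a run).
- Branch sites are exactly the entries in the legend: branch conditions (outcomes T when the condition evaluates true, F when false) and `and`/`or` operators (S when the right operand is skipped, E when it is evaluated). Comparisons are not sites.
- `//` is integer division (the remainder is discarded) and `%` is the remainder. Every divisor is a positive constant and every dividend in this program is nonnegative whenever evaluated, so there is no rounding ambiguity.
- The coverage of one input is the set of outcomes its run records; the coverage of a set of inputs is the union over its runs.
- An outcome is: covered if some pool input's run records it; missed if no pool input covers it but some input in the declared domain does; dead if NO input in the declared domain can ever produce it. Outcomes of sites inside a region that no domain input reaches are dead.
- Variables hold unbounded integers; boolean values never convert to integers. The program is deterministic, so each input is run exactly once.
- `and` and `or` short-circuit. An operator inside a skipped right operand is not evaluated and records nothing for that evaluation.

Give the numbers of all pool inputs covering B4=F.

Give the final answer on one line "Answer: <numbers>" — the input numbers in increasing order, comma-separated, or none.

input #1 (a=9, g=10): does not record B4=F
input #2 (a=11, g=7): records B4=F
input #3 (a=12, g=14): records B4=F
input #4 (a=10, g=10): records B4=F
input #5 (a=11, g=5): records B4=F
input #6 (a=8, g=4): does not record B4=F
input #7 (a=5, g=5): does not record B4=F

Answer: 2, 3, 4, 5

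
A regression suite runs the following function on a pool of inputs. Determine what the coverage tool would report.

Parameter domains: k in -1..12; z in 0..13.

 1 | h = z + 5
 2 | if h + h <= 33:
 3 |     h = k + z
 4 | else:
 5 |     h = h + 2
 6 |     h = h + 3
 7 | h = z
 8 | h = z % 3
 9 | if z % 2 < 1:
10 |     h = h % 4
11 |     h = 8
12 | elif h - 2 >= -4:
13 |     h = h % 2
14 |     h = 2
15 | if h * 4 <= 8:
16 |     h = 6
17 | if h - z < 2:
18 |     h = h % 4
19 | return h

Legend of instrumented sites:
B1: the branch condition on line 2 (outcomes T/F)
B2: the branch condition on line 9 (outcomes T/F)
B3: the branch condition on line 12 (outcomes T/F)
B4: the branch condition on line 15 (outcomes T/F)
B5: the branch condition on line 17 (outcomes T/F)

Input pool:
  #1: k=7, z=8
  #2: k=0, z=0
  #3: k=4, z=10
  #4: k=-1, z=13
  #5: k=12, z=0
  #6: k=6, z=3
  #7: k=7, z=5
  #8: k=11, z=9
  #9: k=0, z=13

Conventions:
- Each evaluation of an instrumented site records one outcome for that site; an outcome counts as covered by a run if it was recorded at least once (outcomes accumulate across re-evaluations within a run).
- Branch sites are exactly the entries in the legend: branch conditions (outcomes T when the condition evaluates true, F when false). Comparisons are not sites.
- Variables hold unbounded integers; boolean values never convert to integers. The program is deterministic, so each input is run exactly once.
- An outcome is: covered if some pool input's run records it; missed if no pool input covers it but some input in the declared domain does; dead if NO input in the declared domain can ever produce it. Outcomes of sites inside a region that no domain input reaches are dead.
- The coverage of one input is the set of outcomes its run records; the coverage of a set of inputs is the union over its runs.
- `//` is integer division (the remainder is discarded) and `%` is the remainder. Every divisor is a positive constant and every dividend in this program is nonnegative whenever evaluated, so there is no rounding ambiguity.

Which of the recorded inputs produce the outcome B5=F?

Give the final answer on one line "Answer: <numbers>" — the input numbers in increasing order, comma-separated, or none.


input #1 (k=7, z=8): misses B5=F
input #2 (k=0, z=0): covers B5=F
input #3 (k=4, z=10): misses B5=F
input #4 (k=-1, z=13): misses B5=F
input #5 (k=12, z=0): covers B5=F
input #6 (k=6, z=3): covers B5=F
input #7 (k=7, z=5): misses B5=F
input #8 (k=11, z=9): misses B5=F
input #9 (k=0, z=13): misses B5=F
Answer: 2, 5, 6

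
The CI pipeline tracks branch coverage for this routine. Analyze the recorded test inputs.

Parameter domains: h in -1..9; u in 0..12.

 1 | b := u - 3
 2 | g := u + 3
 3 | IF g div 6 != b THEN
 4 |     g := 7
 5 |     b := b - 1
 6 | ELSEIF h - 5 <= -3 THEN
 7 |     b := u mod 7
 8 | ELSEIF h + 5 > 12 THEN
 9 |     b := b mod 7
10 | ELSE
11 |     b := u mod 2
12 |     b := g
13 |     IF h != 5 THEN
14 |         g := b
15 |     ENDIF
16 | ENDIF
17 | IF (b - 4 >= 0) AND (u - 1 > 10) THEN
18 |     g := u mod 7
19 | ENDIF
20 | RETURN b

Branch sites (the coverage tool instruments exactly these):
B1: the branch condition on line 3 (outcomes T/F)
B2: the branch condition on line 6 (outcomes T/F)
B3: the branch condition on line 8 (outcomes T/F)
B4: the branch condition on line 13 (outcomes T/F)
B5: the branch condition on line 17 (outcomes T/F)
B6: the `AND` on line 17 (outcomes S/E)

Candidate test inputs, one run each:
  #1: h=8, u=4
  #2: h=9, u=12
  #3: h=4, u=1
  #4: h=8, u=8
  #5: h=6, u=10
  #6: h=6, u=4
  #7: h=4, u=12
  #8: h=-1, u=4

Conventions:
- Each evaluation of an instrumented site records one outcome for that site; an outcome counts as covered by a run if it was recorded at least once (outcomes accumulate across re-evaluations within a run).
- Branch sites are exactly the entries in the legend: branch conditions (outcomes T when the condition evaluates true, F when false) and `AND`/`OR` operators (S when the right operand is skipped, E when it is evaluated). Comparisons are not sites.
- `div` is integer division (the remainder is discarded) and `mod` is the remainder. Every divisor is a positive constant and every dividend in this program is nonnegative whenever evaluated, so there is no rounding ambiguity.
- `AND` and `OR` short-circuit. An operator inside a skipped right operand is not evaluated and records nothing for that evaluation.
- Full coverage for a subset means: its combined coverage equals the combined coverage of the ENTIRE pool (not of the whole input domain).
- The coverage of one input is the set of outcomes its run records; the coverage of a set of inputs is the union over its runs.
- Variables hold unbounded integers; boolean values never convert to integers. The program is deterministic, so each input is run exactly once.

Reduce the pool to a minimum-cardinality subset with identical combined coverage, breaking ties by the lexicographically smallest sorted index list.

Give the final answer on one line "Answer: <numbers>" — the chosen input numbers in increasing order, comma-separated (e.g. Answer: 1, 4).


run #1 (h=8, u=4) runs B1->F, B2->F, B3->T, B6->S, B5->F; records B1=F, B2=F, B3=T, B5=F, B6=S
run #2 (h=9, u=12) runs B1->T, B6->E, B5->T; records B1=T, B5=T, B6=E
run #3 (h=4, u=1) runs B1->T, B6->S, B5->F; records B1=T, B5=F, B6=S
run #4 (h=8, u=8) runs B1->T, B6->E, B5->F; records B1=T, B5=F, B6=E
run #5 (h=6, u=10) runs B1->T, B6->E, B5->F; records B1=T, B5=F, B6=E
run #6 (h=6, u=4) runs B1->F, B2->F, B3->F, B4->T, B6->E, B5->F; records B1=F, B2=F, B3=F, B4=T, B5=F, B6=E
run #7 (h=4, u=12) runs B1->T, B6->E, B5->T; records B1=T, B5=T, B6=E
run #8 (h=-1, u=4) runs B1->F, B2->T, B6->E, B5->F; records B1=F, B2=T, B5=F, B6=E
pool-wide coverage (11 outcomes): B1=T, B1=F, B2=T, B2=F, B3=T, B3=F, B4=T, B5=T, B5=F, B6=S, B6=E
every size-1 subset falls short of the 11 outcomes (best: 6/11)
every size-2 subset falls short of the 11 outcomes (best: 8/11)
every size-3 subset falls short of the 11 outcomes (best: 10/11)
inputs {1, 2, 6, 8} (size 4) cover everything; no size-4 subset with a lexicographically smaller index list covers all 11
Answer: 1, 2, 6, 8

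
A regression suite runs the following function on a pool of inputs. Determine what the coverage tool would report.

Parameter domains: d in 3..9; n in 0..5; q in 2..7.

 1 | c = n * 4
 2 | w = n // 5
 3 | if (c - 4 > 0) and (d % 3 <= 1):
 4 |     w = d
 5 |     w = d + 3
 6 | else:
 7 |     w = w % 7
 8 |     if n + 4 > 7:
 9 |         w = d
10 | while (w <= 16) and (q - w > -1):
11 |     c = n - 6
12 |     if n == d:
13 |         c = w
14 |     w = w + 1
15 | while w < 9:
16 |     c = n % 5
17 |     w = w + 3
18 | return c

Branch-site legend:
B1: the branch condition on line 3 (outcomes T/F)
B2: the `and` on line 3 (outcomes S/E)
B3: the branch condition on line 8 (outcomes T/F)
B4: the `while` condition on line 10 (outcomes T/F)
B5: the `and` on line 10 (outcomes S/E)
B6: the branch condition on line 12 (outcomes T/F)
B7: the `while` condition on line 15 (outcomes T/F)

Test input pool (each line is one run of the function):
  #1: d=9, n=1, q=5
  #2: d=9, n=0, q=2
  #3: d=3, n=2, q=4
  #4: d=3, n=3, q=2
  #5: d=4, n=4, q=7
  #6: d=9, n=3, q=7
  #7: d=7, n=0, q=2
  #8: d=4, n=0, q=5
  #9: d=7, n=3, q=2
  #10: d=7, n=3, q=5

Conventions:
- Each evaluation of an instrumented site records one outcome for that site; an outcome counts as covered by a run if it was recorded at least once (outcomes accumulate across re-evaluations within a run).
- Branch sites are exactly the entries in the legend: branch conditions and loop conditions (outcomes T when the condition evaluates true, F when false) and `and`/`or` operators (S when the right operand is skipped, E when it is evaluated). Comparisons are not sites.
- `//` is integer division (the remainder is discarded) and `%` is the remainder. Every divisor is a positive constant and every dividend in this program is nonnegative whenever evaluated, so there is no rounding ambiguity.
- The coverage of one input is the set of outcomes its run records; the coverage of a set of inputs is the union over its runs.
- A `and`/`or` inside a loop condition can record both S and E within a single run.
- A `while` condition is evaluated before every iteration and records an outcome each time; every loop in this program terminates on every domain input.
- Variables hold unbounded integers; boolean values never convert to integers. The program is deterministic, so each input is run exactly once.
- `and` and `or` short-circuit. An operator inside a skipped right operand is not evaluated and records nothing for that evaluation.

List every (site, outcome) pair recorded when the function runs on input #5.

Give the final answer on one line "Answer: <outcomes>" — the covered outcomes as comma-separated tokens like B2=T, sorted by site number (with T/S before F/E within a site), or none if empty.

Event log for input #5 (d=4, n=4, q=7):
  B2->E, B1->T, B5->E, B4->T, B6->T, B5->E, B4->F, B7->T, B7->F
collecting distinct outcomes: B1=T, B2=E, B4=T, B4=F, B5=E, B6=T, B7=T, B7=F

Answer: B1=T, B2=E, B4=T, B4=F, B5=E, B6=T, B7=T, B7=F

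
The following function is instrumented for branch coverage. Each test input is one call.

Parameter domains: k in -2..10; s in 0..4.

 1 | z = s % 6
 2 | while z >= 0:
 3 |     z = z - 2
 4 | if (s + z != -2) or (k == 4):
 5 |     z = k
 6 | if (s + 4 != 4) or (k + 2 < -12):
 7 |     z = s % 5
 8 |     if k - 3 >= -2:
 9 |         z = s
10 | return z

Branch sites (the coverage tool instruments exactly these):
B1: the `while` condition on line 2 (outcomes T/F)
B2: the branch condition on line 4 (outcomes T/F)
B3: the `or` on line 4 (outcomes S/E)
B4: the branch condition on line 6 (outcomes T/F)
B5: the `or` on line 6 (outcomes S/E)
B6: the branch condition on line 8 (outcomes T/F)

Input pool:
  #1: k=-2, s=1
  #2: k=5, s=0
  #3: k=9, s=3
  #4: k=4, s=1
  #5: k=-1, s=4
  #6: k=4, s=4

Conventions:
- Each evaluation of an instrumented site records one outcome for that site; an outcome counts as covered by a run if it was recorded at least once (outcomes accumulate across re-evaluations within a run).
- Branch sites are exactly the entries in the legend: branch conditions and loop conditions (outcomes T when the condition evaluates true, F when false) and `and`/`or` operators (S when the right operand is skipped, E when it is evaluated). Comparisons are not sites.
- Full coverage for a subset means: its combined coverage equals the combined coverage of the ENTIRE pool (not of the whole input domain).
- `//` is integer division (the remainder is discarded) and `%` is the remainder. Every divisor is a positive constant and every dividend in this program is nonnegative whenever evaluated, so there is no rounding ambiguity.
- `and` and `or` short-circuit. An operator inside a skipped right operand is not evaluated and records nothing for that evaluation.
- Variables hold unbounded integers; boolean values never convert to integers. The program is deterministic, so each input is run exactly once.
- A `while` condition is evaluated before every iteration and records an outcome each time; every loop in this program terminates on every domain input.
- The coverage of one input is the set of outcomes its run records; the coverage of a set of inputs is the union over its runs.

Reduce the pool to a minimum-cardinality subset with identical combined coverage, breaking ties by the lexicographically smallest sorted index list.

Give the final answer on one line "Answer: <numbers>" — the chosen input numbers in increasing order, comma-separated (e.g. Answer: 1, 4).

run #1 (k=-2, s=1) runs B1->T, B1->F, B3->S, B2->T, B5->S, B4->T, B6->F; records B1=T, B1=F, B2=T, B3=S, B4=T, B5=S, B6=F
run #2 (k=5, s=0) runs B1->T, B1->F, B3->E, B2->F, B5->E, B4->F; records B1=T, B1=F, B2=F, B3=E, B4=F, B5=E
run #3 (k=9, s=3) runs B1->T, B1->T, B1->F, B3->S, B2->T, B5->S, B4->T, B6->T; records B1=T, B1=F, B2=T, B3=S, B4=T, B5=S, B6=T
run #4 (k=4, s=1) runs B1->T, B1->F, B3->S, B2->T, B5->S, B4->T, B6->T; records B1=T, B1=F, B2=T, B3=S, B4=T, B5=S, B6=T
run #5 (k=-1, s=4) runs B1->T, B1->T, B1->T, B1->F, B3->S, B2->T, B5->S, B4->T, B6->F; records B1=T, B1=F, B2=T, B3=S, B4=T, B5=S, B6=F
run #6 (k=4, s=4) runs B1->T, B1->T, B1->T, B1->F, B3->S, B2->T, B5->S, B4->T, B6->T; records B1=T, B1=F, B2=T, B3=S, B4=T, B5=S, B6=T
pool-wide coverage (12 outcomes): B1=T, B1=F, B2=T, B2=F, B3=S, B3=E, B4=T, B4=F, B5=S, B5=E, B6=T, B6=F
no size-1 subset reaches all 12 outcomes (best union: 7/12)
no size-2 subset reaches all 12 outcomes (best union: 11/12)
at size 3, {1, 2, 3} reaches all 12 outcomes; every lexicographically earlier size-3 subset fails

Answer: 1, 2, 3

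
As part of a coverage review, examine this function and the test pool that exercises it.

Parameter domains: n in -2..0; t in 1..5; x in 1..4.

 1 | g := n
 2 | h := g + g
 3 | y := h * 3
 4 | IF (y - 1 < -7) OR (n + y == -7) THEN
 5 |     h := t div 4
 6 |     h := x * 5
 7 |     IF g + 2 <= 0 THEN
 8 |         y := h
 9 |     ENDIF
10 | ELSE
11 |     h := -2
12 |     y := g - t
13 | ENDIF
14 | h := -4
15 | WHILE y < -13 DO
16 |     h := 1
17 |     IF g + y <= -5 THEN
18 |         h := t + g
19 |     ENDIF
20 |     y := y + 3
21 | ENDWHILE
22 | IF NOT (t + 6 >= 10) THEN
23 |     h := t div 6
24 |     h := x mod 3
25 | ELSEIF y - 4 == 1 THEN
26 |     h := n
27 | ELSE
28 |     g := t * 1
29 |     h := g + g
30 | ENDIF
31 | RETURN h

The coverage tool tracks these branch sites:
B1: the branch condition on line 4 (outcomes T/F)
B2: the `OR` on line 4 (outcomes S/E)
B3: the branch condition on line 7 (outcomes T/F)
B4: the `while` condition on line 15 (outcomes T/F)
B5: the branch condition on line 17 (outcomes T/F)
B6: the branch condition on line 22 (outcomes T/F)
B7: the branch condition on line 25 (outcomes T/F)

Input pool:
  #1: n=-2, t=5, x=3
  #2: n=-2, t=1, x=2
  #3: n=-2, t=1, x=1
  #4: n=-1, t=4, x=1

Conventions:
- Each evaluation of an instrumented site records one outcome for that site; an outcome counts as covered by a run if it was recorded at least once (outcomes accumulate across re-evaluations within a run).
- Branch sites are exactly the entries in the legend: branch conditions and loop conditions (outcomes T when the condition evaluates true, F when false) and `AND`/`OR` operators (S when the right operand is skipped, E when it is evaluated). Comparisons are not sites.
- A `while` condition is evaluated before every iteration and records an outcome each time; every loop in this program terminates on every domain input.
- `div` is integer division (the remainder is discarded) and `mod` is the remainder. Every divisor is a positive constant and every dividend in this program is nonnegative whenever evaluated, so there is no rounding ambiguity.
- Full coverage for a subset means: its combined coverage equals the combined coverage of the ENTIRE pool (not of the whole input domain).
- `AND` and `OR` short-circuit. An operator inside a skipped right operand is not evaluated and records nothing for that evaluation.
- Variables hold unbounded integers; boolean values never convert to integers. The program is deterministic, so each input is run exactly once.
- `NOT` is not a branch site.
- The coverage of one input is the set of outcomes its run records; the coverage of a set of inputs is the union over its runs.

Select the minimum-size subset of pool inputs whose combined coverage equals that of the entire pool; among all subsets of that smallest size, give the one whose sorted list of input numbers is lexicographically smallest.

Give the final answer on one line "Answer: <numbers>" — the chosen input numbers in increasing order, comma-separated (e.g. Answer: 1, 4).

input #1 (n=-2, t=5, x=3): events B2->S, B1->T, B3->T, B4->F, B6->F, B7->F; covers B1=T, B2=S, B3=T, B4=F, B6=F, B7=F
input #2 (n=-2, t=1, x=2): events B2->S, B1->T, B3->T, B4->F, B6->T; covers B1=T, B2=S, B3=T, B4=F, B6=T
input #3 (n=-2, t=1, x=1): events B2->S, B1->T, B3->T, B4->F, B6->T; covers B1=T, B2=S, B3=T, B4=F, B6=T
input #4 (n=-1, t=4, x=1): events B2->E, B1->T, B3->F, B4->F, B6->F, B7->F; covers B1=T, B2=E, B3=F, B4=F, B6=F, B7=F
union over all inputs: B1=T, B2=S, B2=E, B3=T, B3=F, B4=F, B6=T, B6=F, B7=F (9 outcomes)
checked all size-1 subsets: none covers 9 outcomes (max 6/9)
inputs {2, 4} (size 2) cover everything; no size-2 subset with a lexicographically smaller index list covers all 9

Answer: 2, 4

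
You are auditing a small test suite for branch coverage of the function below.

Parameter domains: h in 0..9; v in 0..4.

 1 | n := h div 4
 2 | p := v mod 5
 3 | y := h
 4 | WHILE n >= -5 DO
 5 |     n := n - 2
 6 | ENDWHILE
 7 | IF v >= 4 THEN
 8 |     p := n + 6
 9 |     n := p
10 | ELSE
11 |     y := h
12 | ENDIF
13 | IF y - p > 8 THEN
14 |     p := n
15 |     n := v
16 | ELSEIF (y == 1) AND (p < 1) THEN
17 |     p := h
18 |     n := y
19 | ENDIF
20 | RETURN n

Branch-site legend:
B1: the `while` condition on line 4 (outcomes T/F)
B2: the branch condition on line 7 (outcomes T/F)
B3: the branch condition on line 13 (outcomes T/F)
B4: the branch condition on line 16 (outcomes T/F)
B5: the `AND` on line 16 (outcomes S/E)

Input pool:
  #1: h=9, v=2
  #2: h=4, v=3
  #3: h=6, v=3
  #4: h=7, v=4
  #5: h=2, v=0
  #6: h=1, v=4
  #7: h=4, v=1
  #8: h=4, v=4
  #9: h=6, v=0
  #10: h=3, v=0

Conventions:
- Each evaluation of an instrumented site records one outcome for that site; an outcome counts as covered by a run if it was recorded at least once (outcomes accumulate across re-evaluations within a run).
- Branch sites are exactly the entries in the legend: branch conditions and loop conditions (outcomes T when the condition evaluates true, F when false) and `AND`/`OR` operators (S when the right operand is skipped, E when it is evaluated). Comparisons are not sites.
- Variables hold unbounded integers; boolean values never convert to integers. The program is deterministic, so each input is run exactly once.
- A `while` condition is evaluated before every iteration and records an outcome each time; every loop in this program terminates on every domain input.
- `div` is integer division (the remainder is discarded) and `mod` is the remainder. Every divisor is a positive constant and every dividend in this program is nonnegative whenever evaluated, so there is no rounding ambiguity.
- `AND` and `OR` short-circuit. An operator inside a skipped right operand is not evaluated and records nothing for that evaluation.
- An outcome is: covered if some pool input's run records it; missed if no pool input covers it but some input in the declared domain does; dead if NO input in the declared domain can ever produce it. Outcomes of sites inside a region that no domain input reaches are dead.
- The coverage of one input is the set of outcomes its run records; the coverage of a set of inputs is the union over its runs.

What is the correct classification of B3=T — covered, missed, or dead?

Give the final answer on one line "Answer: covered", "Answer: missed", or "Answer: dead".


no pool input records B3=T
but domain input (h=9, v=0) does record it -> reachable, so missed
Answer: missed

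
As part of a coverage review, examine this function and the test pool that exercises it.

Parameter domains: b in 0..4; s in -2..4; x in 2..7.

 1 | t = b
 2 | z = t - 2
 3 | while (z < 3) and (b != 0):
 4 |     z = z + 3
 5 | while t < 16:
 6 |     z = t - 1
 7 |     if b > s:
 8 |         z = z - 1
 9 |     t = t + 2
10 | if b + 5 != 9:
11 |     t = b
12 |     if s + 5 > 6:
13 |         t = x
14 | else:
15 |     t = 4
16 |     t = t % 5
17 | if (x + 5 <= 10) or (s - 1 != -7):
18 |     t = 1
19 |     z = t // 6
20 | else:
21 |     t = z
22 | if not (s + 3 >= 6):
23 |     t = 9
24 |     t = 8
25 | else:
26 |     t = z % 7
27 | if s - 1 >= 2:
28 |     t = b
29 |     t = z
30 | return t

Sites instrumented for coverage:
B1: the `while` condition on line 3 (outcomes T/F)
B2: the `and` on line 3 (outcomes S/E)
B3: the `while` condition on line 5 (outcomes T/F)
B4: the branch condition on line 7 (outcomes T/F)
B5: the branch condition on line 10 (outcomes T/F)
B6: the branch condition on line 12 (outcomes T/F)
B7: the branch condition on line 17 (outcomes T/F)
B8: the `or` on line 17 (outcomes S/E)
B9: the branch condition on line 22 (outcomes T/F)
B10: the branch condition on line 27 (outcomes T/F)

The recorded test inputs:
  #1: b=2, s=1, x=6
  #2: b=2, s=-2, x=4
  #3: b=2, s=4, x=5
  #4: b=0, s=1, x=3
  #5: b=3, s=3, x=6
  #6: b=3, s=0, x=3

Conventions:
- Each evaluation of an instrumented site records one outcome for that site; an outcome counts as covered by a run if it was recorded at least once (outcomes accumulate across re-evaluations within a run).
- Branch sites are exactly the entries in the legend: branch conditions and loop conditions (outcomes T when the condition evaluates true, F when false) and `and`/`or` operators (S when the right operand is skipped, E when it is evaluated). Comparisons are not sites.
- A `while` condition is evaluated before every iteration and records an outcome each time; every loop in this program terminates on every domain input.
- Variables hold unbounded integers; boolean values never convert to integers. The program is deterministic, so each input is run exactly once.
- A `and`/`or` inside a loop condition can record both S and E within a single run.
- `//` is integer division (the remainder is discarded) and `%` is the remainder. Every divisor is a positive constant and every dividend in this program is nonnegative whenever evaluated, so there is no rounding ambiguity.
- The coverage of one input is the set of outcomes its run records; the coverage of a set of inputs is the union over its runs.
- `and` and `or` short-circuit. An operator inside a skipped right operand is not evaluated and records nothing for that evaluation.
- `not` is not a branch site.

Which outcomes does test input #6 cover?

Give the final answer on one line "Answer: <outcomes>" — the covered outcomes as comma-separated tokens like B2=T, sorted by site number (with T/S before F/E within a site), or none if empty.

Simulating input #6 (b=3, s=0, x=3) step by step:
  B2->E, B1->T, B2->S, B1->F, B3->T, B4->T, B3->T, B4->T, B3->T, B4->T
  B3->T, B4->T, B3->T, B4->T, B3->T, B4->T, B3->T, B4->T, B3->F, B5->T
  B6->F, B8->S, B7->T, B9->T, B10->F
as a set, this run covers: B1=T, B1=F, B2=S, B2=E, B3=T, B3=F, B4=T, B5=T, B6=F, B7=T, B8=S, B9=T, B10=F

Answer: B1=T, B1=F, B2=S, B2=E, B3=T, B3=F, B4=T, B5=T, B6=F, B7=T, B8=S, B9=T, B10=F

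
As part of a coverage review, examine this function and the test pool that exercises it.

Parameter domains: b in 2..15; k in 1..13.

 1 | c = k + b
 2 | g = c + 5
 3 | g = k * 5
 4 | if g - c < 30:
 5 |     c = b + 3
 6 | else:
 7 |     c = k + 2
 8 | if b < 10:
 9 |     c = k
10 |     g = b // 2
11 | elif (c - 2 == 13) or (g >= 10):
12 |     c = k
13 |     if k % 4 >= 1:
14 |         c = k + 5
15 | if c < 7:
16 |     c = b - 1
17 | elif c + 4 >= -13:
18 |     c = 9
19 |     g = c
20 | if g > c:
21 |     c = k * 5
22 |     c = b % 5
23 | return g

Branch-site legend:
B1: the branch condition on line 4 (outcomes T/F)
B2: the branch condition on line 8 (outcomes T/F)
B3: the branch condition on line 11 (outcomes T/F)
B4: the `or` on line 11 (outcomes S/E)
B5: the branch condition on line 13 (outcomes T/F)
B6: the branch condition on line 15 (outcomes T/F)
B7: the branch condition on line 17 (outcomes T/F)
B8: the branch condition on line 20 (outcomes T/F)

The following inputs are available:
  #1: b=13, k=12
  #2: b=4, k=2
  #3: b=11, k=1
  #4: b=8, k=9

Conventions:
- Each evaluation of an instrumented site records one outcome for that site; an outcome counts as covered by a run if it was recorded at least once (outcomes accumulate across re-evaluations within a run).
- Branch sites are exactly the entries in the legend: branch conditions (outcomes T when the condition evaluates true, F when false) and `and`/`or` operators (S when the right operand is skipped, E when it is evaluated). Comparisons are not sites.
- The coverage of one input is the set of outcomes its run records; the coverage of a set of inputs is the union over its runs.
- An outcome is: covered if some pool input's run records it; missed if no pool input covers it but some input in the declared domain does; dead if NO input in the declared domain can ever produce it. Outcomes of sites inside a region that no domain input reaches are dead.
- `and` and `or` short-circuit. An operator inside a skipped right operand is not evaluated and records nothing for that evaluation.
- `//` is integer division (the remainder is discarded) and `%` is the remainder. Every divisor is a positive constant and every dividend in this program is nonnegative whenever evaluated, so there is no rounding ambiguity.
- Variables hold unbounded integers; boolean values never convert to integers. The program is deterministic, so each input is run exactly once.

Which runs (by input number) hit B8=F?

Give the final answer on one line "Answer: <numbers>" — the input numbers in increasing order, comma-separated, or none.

input #1 (b=13, k=12): covers B8=F
input #2 (b=4, k=2): covers B8=F
input #3 (b=11, k=1): covers B8=F
input #4 (b=8, k=9): covers B8=F

Answer: 1, 2, 3, 4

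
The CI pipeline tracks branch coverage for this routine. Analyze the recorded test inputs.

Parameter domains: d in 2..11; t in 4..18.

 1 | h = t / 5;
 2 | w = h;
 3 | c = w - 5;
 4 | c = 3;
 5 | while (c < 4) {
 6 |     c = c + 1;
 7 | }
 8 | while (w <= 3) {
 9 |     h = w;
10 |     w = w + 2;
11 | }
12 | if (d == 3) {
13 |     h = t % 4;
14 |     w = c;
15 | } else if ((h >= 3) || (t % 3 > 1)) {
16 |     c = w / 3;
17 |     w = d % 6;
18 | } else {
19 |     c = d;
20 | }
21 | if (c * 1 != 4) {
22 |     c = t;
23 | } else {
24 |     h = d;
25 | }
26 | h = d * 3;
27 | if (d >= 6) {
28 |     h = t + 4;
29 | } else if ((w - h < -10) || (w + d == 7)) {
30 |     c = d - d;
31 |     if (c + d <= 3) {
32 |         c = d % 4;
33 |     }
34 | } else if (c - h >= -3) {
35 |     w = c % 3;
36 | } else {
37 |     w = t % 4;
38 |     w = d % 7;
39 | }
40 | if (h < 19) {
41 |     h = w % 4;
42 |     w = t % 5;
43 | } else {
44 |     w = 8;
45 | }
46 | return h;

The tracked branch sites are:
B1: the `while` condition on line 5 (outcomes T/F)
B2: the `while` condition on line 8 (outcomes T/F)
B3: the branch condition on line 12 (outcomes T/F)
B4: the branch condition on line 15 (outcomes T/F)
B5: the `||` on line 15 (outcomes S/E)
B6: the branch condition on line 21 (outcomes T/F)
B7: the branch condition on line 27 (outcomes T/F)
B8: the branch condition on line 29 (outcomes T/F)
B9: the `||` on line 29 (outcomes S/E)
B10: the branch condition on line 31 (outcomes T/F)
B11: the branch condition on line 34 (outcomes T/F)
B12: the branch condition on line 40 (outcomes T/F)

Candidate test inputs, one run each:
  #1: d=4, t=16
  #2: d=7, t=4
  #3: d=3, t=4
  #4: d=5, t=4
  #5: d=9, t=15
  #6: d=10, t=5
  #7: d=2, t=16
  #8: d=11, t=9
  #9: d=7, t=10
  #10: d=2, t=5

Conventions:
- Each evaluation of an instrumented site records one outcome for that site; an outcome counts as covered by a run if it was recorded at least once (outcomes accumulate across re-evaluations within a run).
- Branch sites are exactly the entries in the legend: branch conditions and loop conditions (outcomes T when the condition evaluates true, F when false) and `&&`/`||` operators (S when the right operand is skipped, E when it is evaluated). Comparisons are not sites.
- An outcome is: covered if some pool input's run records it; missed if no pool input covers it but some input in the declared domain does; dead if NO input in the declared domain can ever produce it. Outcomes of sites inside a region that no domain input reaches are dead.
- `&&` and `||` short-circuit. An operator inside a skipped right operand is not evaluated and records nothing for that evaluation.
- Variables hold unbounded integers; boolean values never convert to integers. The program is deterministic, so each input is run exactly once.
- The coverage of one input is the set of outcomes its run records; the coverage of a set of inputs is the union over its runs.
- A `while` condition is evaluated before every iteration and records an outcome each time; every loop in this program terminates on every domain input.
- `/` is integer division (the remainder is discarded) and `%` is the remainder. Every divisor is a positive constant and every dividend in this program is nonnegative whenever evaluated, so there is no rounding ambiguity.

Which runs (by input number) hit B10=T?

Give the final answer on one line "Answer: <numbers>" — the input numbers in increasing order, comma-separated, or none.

input #1 (d=4, t=16): does not record B10=T
input #2 (d=7, t=4): does not record B10=T
input #3 (d=3, t=4): records B10=T
input #4 (d=5, t=4): does not record B10=T
input #5 (d=9, t=15): does not record B10=T
input #6 (d=10, t=5): does not record B10=T
input #7 (d=2, t=16): does not record B10=T
input #8 (d=11, t=9): does not record B10=T
input #9 (d=7, t=10): does not record B10=T
input #10 (d=2, t=5): does not record B10=T

Answer: 3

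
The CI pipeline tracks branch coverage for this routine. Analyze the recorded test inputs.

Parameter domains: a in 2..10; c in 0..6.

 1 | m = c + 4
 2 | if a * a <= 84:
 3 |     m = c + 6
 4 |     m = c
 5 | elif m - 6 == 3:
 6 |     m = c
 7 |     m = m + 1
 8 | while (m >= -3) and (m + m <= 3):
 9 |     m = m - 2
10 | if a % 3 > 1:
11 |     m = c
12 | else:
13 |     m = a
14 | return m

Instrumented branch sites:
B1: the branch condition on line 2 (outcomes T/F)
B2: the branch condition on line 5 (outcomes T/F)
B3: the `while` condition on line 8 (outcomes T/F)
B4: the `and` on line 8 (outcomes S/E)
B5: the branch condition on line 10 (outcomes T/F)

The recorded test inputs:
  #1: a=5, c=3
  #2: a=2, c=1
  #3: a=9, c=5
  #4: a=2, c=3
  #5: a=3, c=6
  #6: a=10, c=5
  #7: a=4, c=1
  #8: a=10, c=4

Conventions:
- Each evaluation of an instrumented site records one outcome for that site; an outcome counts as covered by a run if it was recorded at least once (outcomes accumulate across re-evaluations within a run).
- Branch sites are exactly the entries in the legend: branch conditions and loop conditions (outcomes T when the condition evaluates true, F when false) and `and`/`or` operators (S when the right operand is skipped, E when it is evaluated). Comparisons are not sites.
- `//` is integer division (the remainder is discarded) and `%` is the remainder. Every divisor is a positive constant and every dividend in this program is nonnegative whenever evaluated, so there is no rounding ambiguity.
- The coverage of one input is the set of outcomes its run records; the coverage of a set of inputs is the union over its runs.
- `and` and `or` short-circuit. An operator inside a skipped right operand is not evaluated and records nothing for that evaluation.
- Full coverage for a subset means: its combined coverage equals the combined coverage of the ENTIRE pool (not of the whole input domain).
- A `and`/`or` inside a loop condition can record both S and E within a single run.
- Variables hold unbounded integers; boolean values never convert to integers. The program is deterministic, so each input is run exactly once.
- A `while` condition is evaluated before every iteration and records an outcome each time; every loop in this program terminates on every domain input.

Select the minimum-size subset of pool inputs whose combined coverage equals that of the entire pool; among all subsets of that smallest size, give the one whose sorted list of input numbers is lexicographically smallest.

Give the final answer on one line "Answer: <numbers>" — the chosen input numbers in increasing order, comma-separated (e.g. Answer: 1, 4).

input #1, a=5, c=3: events B1->T, B4->E, B3->F, B5->T; outcomes B1=T, B3=F, B4=E, B5=T
input #2, a=2, c=1: events B1->T, B4->E, B3->T, B4->E, B3->T, B4->E, B3->T, B4->S, B3->F, B5->T; outcomes B1=T, B3=T, B3=F, B4=S, B4=E, B5=T
input #3, a=9, c=5: events B1->T, B4->E, B3->F, B5->F; outcomes B1=T, B3=F, B4=E, B5=F
input #4, a=2, c=3: events B1->T, B4->E, B3->F, B5->T; outcomes B1=T, B3=F, B4=E, B5=T
input #5, a=3, c=6: events B1->T, B4->E, B3->F, B5->F; outcomes B1=T, B3=F, B4=E, B5=F
input #6, a=10, c=5: events B1->F, B2->T, B4->E, B3->F, B5->F; outcomes B1=F, B2=T, B3=F, B4=E, B5=F
input #7, a=4, c=1: events B1->T, B4->E, B3->T, B4->E, B3->T, B4->E, B3->T, B4->S, B3->F, B5->F; outcomes B1=T, B3=T, B3=F, B4=S, B4=E, B5=F
input #8, a=10, c=4: events B1->F, B2->F, B4->E, B3->F, B5->F; outcomes B1=F, B2=F, B3=F, B4=E, B5=F
pool-wide coverage (10 outcomes): B1=T, B1=F, B2=T, B2=F, B3=T, B3=F, B4=S, B4=E, B5=T, B5=F
size 1 is not enough: best union over all size-1 subsets is 6/10
size 2 is not enough: best union over all size-2 subsets is 9/10
at size 3, {2, 6, 8} reaches all 10 outcomes; every lexicographically earlier size-3 subset fails

Answer: 2, 6, 8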